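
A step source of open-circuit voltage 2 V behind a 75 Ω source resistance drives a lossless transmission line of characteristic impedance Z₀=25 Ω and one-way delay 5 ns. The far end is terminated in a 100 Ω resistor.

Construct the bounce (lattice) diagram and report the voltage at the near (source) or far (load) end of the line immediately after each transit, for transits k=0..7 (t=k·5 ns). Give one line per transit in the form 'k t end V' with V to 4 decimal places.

0 0 source 0.5000
1 5 load 0.8000
2 10 source 0.9500
3 15 load 1.0400
4 20 source 1.0850
5 25 load 1.1120
6 30 source 1.1255
7 35 load 1.1336

Γ_L=0.600000, Γ_S=0.500000; launch V₁=2·25/100=0.500000
k=0 src: V=0.5000
k=1 load: inc=0.500000, refl=0.500000·0.600000=0.3000; V=0.000000+0.500000+0.300000=0.8000
k=2 src: inc=0.300000, refl=0.300000·0.500000=0.1500; V=0.500000+0.300000+0.150000=0.9500
k=3 load: inc=0.150000, refl=0.150000·0.600000=0.0900; V=0.800000+0.150000+0.090000=1.0400
k=4 src: inc=0.090000, refl=0.090000·0.500000=0.0450; V=0.950000+0.090000+0.045000=1.0850
k=5 load: inc=0.045000, refl=0.045000·0.600000=0.0270; V=1.040000+0.045000+0.027000=1.1120
k=6 src: inc=0.027000, refl=0.027000·0.500000=0.0135; V=1.085000+0.027000+0.013500=1.1255
k=7 load: inc=0.013500, refl=0.013500·0.600000=0.0081; V=1.112000+0.013500+0.008100=1.1336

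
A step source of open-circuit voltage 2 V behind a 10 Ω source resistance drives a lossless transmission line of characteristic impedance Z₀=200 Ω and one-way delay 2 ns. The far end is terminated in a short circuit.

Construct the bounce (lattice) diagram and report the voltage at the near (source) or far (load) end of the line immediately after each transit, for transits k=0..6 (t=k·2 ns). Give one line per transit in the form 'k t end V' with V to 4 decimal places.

0 0 source 1.9048
1 2 load 0.0000
2 4 source 1.7234
3 6 load 0.0000
4 8 source 1.5592
5 10 load 0.0000
6 12 source 1.4107

Γ_L=-1.000000, Γ_S=-0.904762; launch V₁=2·200/210=1.904762
k=0 src: V=1.9048
k=1 load: inc=1.904762, refl=1.904762·-1.000000=-1.9048; V=0.000000+1.904762+-1.904762=0.0000
k=2 src: inc=-1.904762, refl=-1.904762·-0.904762=1.7234; V=1.904762+-1.904762+1.723356=1.7234
k=3 load: inc=1.723356, refl=1.723356·-1.000000=-1.7234; V=0.000000+1.723356+-1.723356=0.0000
k=4 src: inc=-1.723356, refl=-1.723356·-0.904762=1.5592; V=1.723356+-1.723356+1.559227=1.5592
k=5 load: inc=1.559227, refl=1.559227·-1.000000=-1.5592; V=0.000000+1.559227+-1.559227=0.0000
k=6 src: inc=-1.559227, refl=-1.559227·-0.904762=1.4107; V=1.559227+-1.559227+1.410729=1.4107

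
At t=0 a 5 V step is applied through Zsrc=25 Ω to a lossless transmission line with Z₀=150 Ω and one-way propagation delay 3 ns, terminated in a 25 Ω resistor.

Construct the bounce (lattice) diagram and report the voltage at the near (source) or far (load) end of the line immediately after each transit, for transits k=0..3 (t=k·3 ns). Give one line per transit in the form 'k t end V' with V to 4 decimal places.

0 0 source 4.2857
1 3 load 1.2245
2 6 source 3.4111
3 9 load 1.8492

Γ_L=-0.714286, Γ_S=-0.714286; launch V₁=5·150/175=4.285714
k=0 src: V=4.2857
k=1 load: inc=4.285714, refl=4.285714·-0.714286=-3.0612; V=0.000000+4.285714+-3.061224=1.2245
k=2 src: inc=-3.061224, refl=-3.061224·-0.714286=2.1866; V=4.285714+-3.061224+2.186589=3.4111
k=3 load: inc=2.186589, refl=2.186589·-0.714286=-1.5618; V=1.224490+2.186589+-1.561849=1.8492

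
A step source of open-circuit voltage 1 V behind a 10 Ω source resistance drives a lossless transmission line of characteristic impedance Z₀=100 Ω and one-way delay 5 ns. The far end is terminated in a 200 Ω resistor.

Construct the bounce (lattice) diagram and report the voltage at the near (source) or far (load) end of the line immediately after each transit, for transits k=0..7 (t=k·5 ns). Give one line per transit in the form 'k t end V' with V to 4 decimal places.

Γ_L=0.333333, Γ_S=-0.818182; launch V₁=1·100/110=0.909091
k=0 src: V=0.9091
k=1 load: inc=0.909091, refl=0.909091·0.333333=0.3030; V=0.000000+0.909091+0.303030=1.2121
k=2 src: inc=0.303030, refl=0.303030·-0.818182=-0.2479; V=0.909091+0.303030+-0.247934=0.9642
k=3 load: inc=-0.247934, refl=-0.247934·0.333333=-0.0826; V=1.212121+-0.247934+-0.082645=0.8815
k=4 src: inc=-0.082645, refl=-0.082645·-0.818182=0.0676; V=0.964187+-0.082645+0.067618=0.9492
k=5 load: inc=0.067618, refl=0.067618·0.333333=0.0225; V=0.881543+0.067618+0.022539=0.9717
k=6 src: inc=0.022539, refl=0.022539·-0.818182=-0.0184; V=0.949161+0.022539+-0.018441=0.9533
k=7 load: inc=-0.018441, refl=-0.018441·0.333333=-0.0061; V=0.971700+-0.018441+-0.006147=0.9471

0 0 source 0.9091
1 5 load 1.2121
2 10 source 0.9642
3 15 load 0.8815
4 20 source 0.9492
5 25 load 0.9717
6 30 source 0.9533
7 35 load 0.9471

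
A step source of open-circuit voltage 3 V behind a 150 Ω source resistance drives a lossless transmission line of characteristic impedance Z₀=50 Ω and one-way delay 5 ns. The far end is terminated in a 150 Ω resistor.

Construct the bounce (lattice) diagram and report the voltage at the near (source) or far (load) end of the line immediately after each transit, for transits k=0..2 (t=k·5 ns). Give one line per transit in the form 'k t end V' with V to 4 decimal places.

0 0 source 0.7500
1 5 load 1.1250
2 10 source 1.3125

Γ_L=0.500000, Γ_S=0.500000; launch V₁=3·50/200=0.750000
k=0 src: V=0.7500
k=1 load: inc=0.750000, refl=0.750000·0.500000=0.3750; V=0.000000+0.750000+0.375000=1.1250
k=2 src: inc=0.375000, refl=0.375000·0.500000=0.1875; V=0.750000+0.375000+0.187500=1.3125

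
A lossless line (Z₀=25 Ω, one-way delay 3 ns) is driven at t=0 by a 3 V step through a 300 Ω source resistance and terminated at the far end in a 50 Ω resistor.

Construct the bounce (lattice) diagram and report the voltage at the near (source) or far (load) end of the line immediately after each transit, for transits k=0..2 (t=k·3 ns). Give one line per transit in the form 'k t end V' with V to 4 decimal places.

Γ_L=0.333333, Γ_S=0.846154; launch V₁=3·25/325=0.230769
k=0 src: V=0.2308
k=1 load: inc=0.230769, refl=0.230769·0.333333=0.0769; V=0.000000+0.230769+0.076923=0.3077
k=2 src: inc=0.076923, refl=0.076923·0.846154=0.0651; V=0.230769+0.076923+0.065089=0.3728

0 0 source 0.2308
1 3 load 0.3077
2 6 source 0.3728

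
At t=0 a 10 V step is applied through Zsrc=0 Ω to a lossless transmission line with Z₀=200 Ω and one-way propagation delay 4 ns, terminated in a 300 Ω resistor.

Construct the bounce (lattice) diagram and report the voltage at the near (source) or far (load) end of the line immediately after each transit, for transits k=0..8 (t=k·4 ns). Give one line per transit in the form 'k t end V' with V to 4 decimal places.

0 0 source 10.0000
1 4 load 12.0000
2 8 source 10.0000
3 12 load 9.6000
4 16 source 10.0000
5 20 load 10.0800
6 24 source 10.0000
7 28 load 9.9840
8 32 source 10.0000

Γ_L=0.200000, Γ_S=-1.000000; launch V₁=10·200/200=10.000000
k=0 src: V=10.0000
k=1 load: inc=10.000000, refl=10.000000·0.200000=2.0000; V=0.000000+10.000000+2.000000=12.0000
k=2 src: inc=2.000000, refl=2.000000·-1.000000=-2.0000; V=10.000000+2.000000+-2.000000=10.0000
k=3 load: inc=-2.000000, refl=-2.000000·0.200000=-0.4000; V=12.000000+-2.000000+-0.400000=9.6000
k=4 src: inc=-0.400000, refl=-0.400000·-1.000000=0.4000; V=10.000000+-0.400000+0.400000=10.0000
k=5 load: inc=0.400000, refl=0.400000·0.200000=0.0800; V=9.600000+0.400000+0.080000=10.0800
k=6 src: inc=0.080000, refl=0.080000·-1.000000=-0.0800; V=10.000000+0.080000+-0.080000=10.0000
k=7 load: inc=-0.080000, refl=-0.080000·0.200000=-0.0160; V=10.080000+-0.080000+-0.016000=9.9840
k=8 src: inc=-0.016000, refl=-0.016000·-1.000000=0.0160; V=10.000000+-0.016000+0.016000=10.0000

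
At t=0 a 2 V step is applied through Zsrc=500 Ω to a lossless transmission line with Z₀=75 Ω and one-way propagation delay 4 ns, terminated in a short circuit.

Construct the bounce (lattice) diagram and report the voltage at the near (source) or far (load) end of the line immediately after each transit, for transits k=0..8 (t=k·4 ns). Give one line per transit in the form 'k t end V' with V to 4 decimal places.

0 0 source 0.2609
1 4 load 0.0000
2 8 source -0.1928
3 12 load 0.0000
4 16 source 0.1425
5 20 load 0.0000
6 24 source -0.1053
7 28 load 0.0000
8 32 source 0.0779

Γ_L=-1.000000, Γ_S=0.739130; launch V₁=2·75/575=0.260870
k=0 src: V=0.2609
k=1 load: inc=0.260870, refl=0.260870·-1.000000=-0.2609; V=0.000000+0.260870+-0.260870=0.0000
k=2 src: inc=-0.260870, refl=-0.260870·0.739130=-0.1928; V=0.260870+-0.260870+-0.192817=-0.1928
k=3 load: inc=-0.192817, refl=-0.192817·-1.000000=0.1928; V=0.000000+-0.192817+0.192817=0.0000
k=4 src: inc=0.192817, refl=0.192817·0.739130=0.1425; V=-0.192817+0.192817+0.142517=0.1425
k=5 load: inc=0.142517, refl=0.142517·-1.000000=-0.1425; V=0.000000+0.142517+-0.142517=0.0000
k=6 src: inc=-0.142517, refl=-0.142517·0.739130=-0.1053; V=0.142517+-0.142517+-0.105338=-0.1053
k=7 load: inc=-0.105338, refl=-0.105338·-1.000000=0.1053; V=0.000000+-0.105338+0.105338=0.0000
k=8 src: inc=0.105338, refl=0.105338·0.739130=0.0779; V=-0.105338+0.105338+0.077859=0.0779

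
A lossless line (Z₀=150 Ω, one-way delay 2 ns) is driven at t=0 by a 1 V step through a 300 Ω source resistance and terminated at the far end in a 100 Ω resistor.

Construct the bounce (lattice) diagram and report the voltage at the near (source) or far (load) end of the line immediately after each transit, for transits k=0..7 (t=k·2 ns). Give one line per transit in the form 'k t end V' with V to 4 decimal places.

Γ_L=-0.200000, Γ_S=0.333333; launch V₁=1·150/450=0.333333
k=0 src: V=0.3333
k=1 load: inc=0.333333, refl=0.333333·-0.200000=-0.0667; V=0.000000+0.333333+-0.066667=0.2667
k=2 src: inc=-0.066667, refl=-0.066667·0.333333=-0.0222; V=0.333333+-0.066667+-0.022222=0.2444
k=3 load: inc=-0.022222, refl=-0.022222·-0.200000=0.0044; V=0.266667+-0.022222+0.004444=0.2489
k=4 src: inc=0.004444, refl=0.004444·0.333333=0.0015; V=0.244444+0.004444+0.001481=0.2504
k=5 load: inc=0.001481, refl=0.001481·-0.200000=-0.0003; V=0.248889+0.001481+-0.000296=0.2501
k=6 src: inc=-0.000296, refl=-0.000296·0.333333=-0.0001; V=0.250370+-0.000296+-0.000099=0.2500
k=7 load: inc=-0.000099, refl=-0.000099·-0.200000=0.0000; V=0.250074+-0.000099+0.000020=0.2500

0 0 source 0.3333
1 2 load 0.2667
2 4 source 0.2444
3 6 load 0.2489
4 8 source 0.2504
5 10 load 0.2501
6 12 source 0.2500
7 14 load 0.2500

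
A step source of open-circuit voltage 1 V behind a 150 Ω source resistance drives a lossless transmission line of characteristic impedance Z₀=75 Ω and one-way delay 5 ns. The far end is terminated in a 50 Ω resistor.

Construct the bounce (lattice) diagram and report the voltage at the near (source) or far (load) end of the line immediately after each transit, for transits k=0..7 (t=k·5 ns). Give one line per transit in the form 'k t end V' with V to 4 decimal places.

0 0 source 0.3333
1 5 load 0.2667
2 10 source 0.2444
3 15 load 0.2489
4 20 source 0.2504
5 25 load 0.2501
6 30 source 0.2500
7 35 load 0.2500

Γ_L=-0.200000, Γ_S=0.333333; launch V₁=1·75/225=0.333333
k=0 src: V=0.3333
k=1 load: inc=0.333333, refl=0.333333·-0.200000=-0.0667; V=0.000000+0.333333+-0.066667=0.2667
k=2 src: inc=-0.066667, refl=-0.066667·0.333333=-0.0222; V=0.333333+-0.066667+-0.022222=0.2444
k=3 load: inc=-0.022222, refl=-0.022222·-0.200000=0.0044; V=0.266667+-0.022222+0.004444=0.2489
k=4 src: inc=0.004444, refl=0.004444·0.333333=0.0015; V=0.244444+0.004444+0.001481=0.2504
k=5 load: inc=0.001481, refl=0.001481·-0.200000=-0.0003; V=0.248889+0.001481+-0.000296=0.2501
k=6 src: inc=-0.000296, refl=-0.000296·0.333333=-0.0001; V=0.250370+-0.000296+-0.000099=0.2500
k=7 load: inc=-0.000099, refl=-0.000099·-0.200000=0.0000; V=0.250074+-0.000099+0.000020=0.2500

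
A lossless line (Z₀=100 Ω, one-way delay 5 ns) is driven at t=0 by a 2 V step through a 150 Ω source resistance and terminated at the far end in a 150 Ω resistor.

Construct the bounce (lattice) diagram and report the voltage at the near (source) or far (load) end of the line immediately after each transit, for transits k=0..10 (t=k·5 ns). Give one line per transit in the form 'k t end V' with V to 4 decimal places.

0 0 source 0.8000
1 5 load 0.9600
2 10 source 0.9920
3 15 load 0.9984
4 20 source 0.9997
5 25 load 0.9999
6 30 source 1.0000
7 35 load 1.0000
8 40 source 1.0000
9 45 load 1.0000
10 50 source 1.0000

Γ_L=0.200000, Γ_S=0.200000; launch V₁=2·100/250=0.800000
k=0 src: V=0.8000
k=1 load: inc=0.800000, refl=0.800000·0.200000=0.1600; V=0.000000+0.800000+0.160000=0.9600
k=2 src: inc=0.160000, refl=0.160000·0.200000=0.0320; V=0.800000+0.160000+0.032000=0.9920
k=3 load: inc=0.032000, refl=0.032000·0.200000=0.0064; V=0.960000+0.032000+0.006400=0.9984
k=4 src: inc=0.006400, refl=0.006400·0.200000=0.0013; V=0.992000+0.006400+0.001280=0.9997
k=5 load: inc=0.001280, refl=0.001280·0.200000=0.0003; V=0.998400+0.001280+0.000256=0.9999
k=6 src: inc=0.000256, refl=0.000256·0.200000=0.0001; V=0.999680+0.000256+0.000051=1.0000
k=7 load: inc=0.000051, refl=0.000051·0.200000=0.0000; V=0.999936+0.000051+0.000010=1.0000
k=8 src: inc=0.000010, refl=0.000010·0.200000=0.0000; V=0.999987+0.000010+0.000002=1.0000
k=9 load: inc=0.000002, refl=0.000002·0.200000=0.0000; V=0.999997+0.000002+0.000000=1.0000
k=10 src: inc=0.000000, refl=0.000000·0.200000=0.0000; V=0.999999+0.000000+0.000000=1.0000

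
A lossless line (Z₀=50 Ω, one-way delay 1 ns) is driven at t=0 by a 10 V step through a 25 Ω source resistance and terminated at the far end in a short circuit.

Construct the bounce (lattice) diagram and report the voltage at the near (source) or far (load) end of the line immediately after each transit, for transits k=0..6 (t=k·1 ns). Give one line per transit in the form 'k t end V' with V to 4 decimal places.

Γ_L=-1.000000, Γ_S=-0.333333; launch V₁=10·50/75=6.666667
k=0 src: V=6.6667
k=1 load: inc=6.666667, refl=6.666667·-1.000000=-6.6667; V=0.000000+6.666667+-6.666667=0.0000
k=2 src: inc=-6.666667, refl=-6.666667·-0.333333=2.2222; V=6.666667+-6.666667+2.222222=2.2222
k=3 load: inc=2.222222, refl=2.222222·-1.000000=-2.2222; V=0.000000+2.222222+-2.222222=0.0000
k=4 src: inc=-2.222222, refl=-2.222222·-0.333333=0.7407; V=2.222222+-2.222222+0.740741=0.7407
k=5 load: inc=0.740741, refl=0.740741·-1.000000=-0.7407; V=0.000000+0.740741+-0.740741=0.0000
k=6 src: inc=-0.740741, refl=-0.740741·-0.333333=0.2469; V=0.740741+-0.740741+0.246914=0.2469

0 0 source 6.6667
1 1 load 0.0000
2 2 source 2.2222
3 3 load 0.0000
4 4 source 0.7407
5 5 load 0.0000
6 6 source 0.2469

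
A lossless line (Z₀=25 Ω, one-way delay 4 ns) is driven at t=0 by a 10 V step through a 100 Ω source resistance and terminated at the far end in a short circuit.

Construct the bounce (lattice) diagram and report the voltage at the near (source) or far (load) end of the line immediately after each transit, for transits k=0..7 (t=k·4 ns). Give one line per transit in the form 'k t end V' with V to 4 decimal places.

0 0 source 2.0000
1 4 load 0.0000
2 8 source -1.2000
3 12 load 0.0000
4 16 source 0.7200
5 20 load 0.0000
6 24 source -0.4320
7 28 load 0.0000

Γ_L=-1.000000, Γ_S=0.600000; launch V₁=10·25/125=2.000000
k=0 src: V=2.0000
k=1 load: inc=2.000000, refl=2.000000·-1.000000=-2.0000; V=0.000000+2.000000+-2.000000=0.0000
k=2 src: inc=-2.000000, refl=-2.000000·0.600000=-1.2000; V=2.000000+-2.000000+-1.200000=-1.2000
k=3 load: inc=-1.200000, refl=-1.200000·-1.000000=1.2000; V=0.000000+-1.200000+1.200000=0.0000
k=4 src: inc=1.200000, refl=1.200000·0.600000=0.7200; V=-1.200000+1.200000+0.720000=0.7200
k=5 load: inc=0.720000, refl=0.720000·-1.000000=-0.7200; V=0.000000+0.720000+-0.720000=0.0000
k=6 src: inc=-0.720000, refl=-0.720000·0.600000=-0.4320; V=0.720000+-0.720000+-0.432000=-0.4320
k=7 load: inc=-0.432000, refl=-0.432000·-1.000000=0.4320; V=0.000000+-0.432000+0.432000=0.0000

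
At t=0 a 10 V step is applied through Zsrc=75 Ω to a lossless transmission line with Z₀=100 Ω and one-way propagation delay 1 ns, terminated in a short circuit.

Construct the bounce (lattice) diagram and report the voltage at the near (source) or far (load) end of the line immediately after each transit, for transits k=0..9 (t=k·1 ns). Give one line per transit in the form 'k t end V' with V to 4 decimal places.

Γ_L=-1.000000, Γ_S=-0.142857; launch V₁=10·100/175=5.714286
k=0 src: V=5.7143
k=1 load: inc=5.714286, refl=5.714286·-1.000000=-5.7143; V=0.000000+5.714286+-5.714286=0.0000
k=2 src: inc=-5.714286, refl=-5.714286·-0.142857=0.8163; V=5.714286+-5.714286+0.816327=0.8163
k=3 load: inc=0.816327, refl=0.816327·-1.000000=-0.8163; V=0.000000+0.816327+-0.816327=0.0000
k=4 src: inc=-0.816327, refl=-0.816327·-0.142857=0.1166; V=0.816327+-0.816327+0.116618=0.1166
k=5 load: inc=0.116618, refl=0.116618·-1.000000=-0.1166; V=0.000000+0.116618+-0.116618=0.0000
k=6 src: inc=-0.116618, refl=-0.116618·-0.142857=0.0167; V=0.116618+-0.116618+0.016660=0.0167
k=7 load: inc=0.016660, refl=0.016660·-1.000000=-0.0167; V=0.000000+0.016660+-0.016660=0.0000
k=8 src: inc=-0.016660, refl=-0.016660·-0.142857=0.0024; V=0.016660+-0.016660+0.002380=0.0024
k=9 load: inc=0.002380, refl=0.002380·-1.000000=-0.0024; V=0.000000+0.002380+-0.002380=0.0000

0 0 source 5.7143
1 1 load 0.0000
2 2 source 0.8163
3 3 load 0.0000
4 4 source 0.1166
5 5 load 0.0000
6 6 source 0.0167
7 7 load 0.0000
8 8 source 0.0024
9 9 load 0.0000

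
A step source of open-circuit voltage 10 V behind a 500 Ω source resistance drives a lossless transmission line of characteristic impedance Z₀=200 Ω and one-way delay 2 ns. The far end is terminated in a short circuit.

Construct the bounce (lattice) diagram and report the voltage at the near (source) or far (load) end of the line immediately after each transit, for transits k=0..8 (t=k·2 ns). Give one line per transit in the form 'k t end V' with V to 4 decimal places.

Γ_L=-1.000000, Γ_S=0.428571; launch V₁=10·200/700=2.857143
k=0 src: V=2.8571
k=1 load: inc=2.857143, refl=2.857143·-1.000000=-2.8571; V=0.000000+2.857143+-2.857143=0.0000
k=2 src: inc=-2.857143, refl=-2.857143·0.428571=-1.2245; V=2.857143+-2.857143+-1.224490=-1.2245
k=3 load: inc=-1.224490, refl=-1.224490·-1.000000=1.2245; V=0.000000+-1.224490+1.224490=0.0000
k=4 src: inc=1.224490, refl=1.224490·0.428571=0.5248; V=-1.224490+1.224490+0.524781=0.5248
k=5 load: inc=0.524781, refl=0.524781·-1.000000=-0.5248; V=0.000000+0.524781+-0.524781=0.0000
k=6 src: inc=-0.524781, refl=-0.524781·0.428571=-0.2249; V=0.524781+-0.524781+-0.224906=-0.2249
k=7 load: inc=-0.224906, refl=-0.224906·-1.000000=0.2249; V=0.000000+-0.224906+0.224906=0.0000
k=8 src: inc=0.224906, refl=0.224906·0.428571=0.0964; V=-0.224906+0.224906+0.096388=0.0964

0 0 source 2.8571
1 2 load 0.0000
2 4 source -1.2245
3 6 load 0.0000
4 8 source 0.5248
5 10 load 0.0000
6 12 source -0.2249
7 14 load 0.0000
8 16 source 0.0964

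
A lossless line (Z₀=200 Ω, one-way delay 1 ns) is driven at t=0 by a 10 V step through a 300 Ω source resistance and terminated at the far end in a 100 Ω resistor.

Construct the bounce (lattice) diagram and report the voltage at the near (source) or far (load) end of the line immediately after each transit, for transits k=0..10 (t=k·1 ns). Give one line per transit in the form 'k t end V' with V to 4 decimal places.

0 0 source 4.0000
1 1 load 2.6667
2 2 source 2.4000
3 3 load 2.4889
4 4 source 2.5067
5 5 load 2.5007
6 6 source 2.4996
7 7 load 2.5000
8 8 source 2.5000
9 9 load 2.5000
10 10 source 2.5000

Γ_L=-0.333333, Γ_S=0.200000; launch V₁=10·200/500=4.000000
k=0 src: V=4.0000
k=1 load: inc=4.000000, refl=4.000000·-0.333333=-1.3333; V=0.000000+4.000000+-1.333333=2.6667
k=2 src: inc=-1.333333, refl=-1.333333·0.200000=-0.2667; V=4.000000+-1.333333+-0.266667=2.4000
k=3 load: inc=-0.266667, refl=-0.266667·-0.333333=0.0889; V=2.666667+-0.266667+0.088889=2.4889
k=4 src: inc=0.088889, refl=0.088889·0.200000=0.0178; V=2.400000+0.088889+0.017778=2.5067
k=5 load: inc=0.017778, refl=0.017778·-0.333333=-0.0059; V=2.488889+0.017778+-0.005926=2.5007
k=6 src: inc=-0.005926, refl=-0.005926·0.200000=-0.0012; V=2.506667+-0.005926+-0.001185=2.4996
k=7 load: inc=-0.001185, refl=-0.001185·-0.333333=0.0004; V=2.500741+-0.001185+0.000395=2.5000
k=8 src: inc=0.000395, refl=0.000395·0.200000=0.0001; V=2.499556+0.000395+0.000079=2.5000
k=9 load: inc=0.000079, refl=0.000079·-0.333333=-0.0000; V=2.499951+0.000079+-0.000026=2.5000
k=10 src: inc=-0.000026, refl=-0.000026·0.200000=-0.0000; V=2.500030+-0.000026+-0.000005=2.5000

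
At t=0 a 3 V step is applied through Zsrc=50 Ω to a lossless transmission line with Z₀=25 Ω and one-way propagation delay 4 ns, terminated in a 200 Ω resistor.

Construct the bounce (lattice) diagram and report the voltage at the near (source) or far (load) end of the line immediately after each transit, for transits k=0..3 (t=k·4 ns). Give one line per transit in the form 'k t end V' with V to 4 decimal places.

Γ_L=0.777778, Γ_S=0.333333; launch V₁=3·25/75=1.000000
k=0 src: V=1.0000
k=1 load: inc=1.000000, refl=1.000000·0.777778=0.7778; V=0.000000+1.000000+0.777778=1.7778
k=2 src: inc=0.777778, refl=0.777778·0.333333=0.2593; V=1.000000+0.777778+0.259259=2.0370
k=3 load: inc=0.259259, refl=0.259259·0.777778=0.2016; V=1.777778+0.259259+0.201646=2.2387

0 0 source 1.0000
1 4 load 1.7778
2 8 source 2.0370
3 12 load 2.2387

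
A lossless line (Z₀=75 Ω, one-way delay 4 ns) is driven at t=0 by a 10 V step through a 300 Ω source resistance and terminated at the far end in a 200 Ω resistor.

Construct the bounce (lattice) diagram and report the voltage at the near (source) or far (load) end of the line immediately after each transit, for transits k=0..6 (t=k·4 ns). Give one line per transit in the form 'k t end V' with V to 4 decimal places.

Γ_L=0.454545, Γ_S=0.600000; launch V₁=10·75/375=2.000000
k=0 src: V=2.0000
k=1 load: inc=2.000000, refl=2.000000·0.454545=0.9091; V=0.000000+2.000000+0.909091=2.9091
k=2 src: inc=0.909091, refl=0.909091·0.600000=0.5455; V=2.000000+0.909091+0.545455=3.4545
k=3 load: inc=0.545455, refl=0.545455·0.454545=0.2479; V=2.909091+0.545455+0.247934=3.7025
k=4 src: inc=0.247934, refl=0.247934·0.600000=0.1488; V=3.454545+0.247934+0.148760=3.8512
k=5 load: inc=0.148760, refl=0.148760·0.454545=0.0676; V=3.702479+0.148760+0.067618=3.9189
k=6 src: inc=0.067618, refl=0.067618·0.600000=0.0406; V=3.851240+0.067618+0.040571=3.9594

0 0 source 2.0000
1 4 load 2.9091
2 8 source 3.4545
3 12 load 3.7025
4 16 source 3.8512
5 20 load 3.9189
6 24 source 3.9594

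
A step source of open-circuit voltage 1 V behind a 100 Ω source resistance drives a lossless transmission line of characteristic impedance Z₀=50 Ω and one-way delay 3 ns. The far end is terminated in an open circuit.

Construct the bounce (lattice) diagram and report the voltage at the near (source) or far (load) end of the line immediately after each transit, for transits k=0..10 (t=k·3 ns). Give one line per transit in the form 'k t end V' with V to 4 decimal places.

0 0 source 0.3333
1 3 load 0.6667
2 6 source 0.7778
3 9 load 0.8889
4 12 source 0.9259
5 15 load 0.9630
6 18 source 0.9753
7 21 load 0.9877
8 24 source 0.9918
9 27 load 0.9959
10 30 source 0.9973

Γ_L=1.000000, Γ_S=0.333333; launch V₁=1·50/150=0.333333
k=0 src: V=0.3333
k=1 load: inc=0.333333, refl=0.333333·1.000000=0.3333; V=0.000000+0.333333+0.333333=0.6667
k=2 src: inc=0.333333, refl=0.333333·0.333333=0.1111; V=0.333333+0.333333+0.111111=0.7778
k=3 load: inc=0.111111, refl=0.111111·1.000000=0.1111; V=0.666667+0.111111+0.111111=0.8889
k=4 src: inc=0.111111, refl=0.111111·0.333333=0.0370; V=0.777778+0.111111+0.037037=0.9259
k=5 load: inc=0.037037, refl=0.037037·1.000000=0.0370; V=0.888889+0.037037+0.037037=0.9630
k=6 src: inc=0.037037, refl=0.037037·0.333333=0.0123; V=0.925926+0.037037+0.012346=0.9753
k=7 load: inc=0.012346, refl=0.012346·1.000000=0.0123; V=0.962963+0.012346+0.012346=0.9877
k=8 src: inc=0.012346, refl=0.012346·0.333333=0.0041; V=0.975309+0.012346+0.004115=0.9918
k=9 load: inc=0.004115, refl=0.004115·1.000000=0.0041; V=0.987654+0.004115+0.004115=0.9959
k=10 src: inc=0.004115, refl=0.004115·0.333333=0.0014; V=0.991770+0.004115+0.001372=0.9973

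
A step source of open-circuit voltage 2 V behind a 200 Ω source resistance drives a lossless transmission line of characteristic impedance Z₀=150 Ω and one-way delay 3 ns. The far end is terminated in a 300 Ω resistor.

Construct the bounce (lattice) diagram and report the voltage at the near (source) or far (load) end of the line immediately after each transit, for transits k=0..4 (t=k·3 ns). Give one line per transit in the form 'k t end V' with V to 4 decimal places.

0 0 source 0.8571
1 3 load 1.1429
2 6 source 1.1837
3 9 load 1.1973
4 12 source 1.1992

Γ_L=0.333333, Γ_S=0.142857; launch V₁=2·150/350=0.857143
k=0 src: V=0.8571
k=1 load: inc=0.857143, refl=0.857143·0.333333=0.2857; V=0.000000+0.857143+0.285714=1.1429
k=2 src: inc=0.285714, refl=0.285714·0.142857=0.0408; V=0.857143+0.285714+0.040816=1.1837
k=3 load: inc=0.040816, refl=0.040816·0.333333=0.0136; V=1.142857+0.040816+0.013605=1.1973
k=4 src: inc=0.013605, refl=0.013605·0.142857=0.0019; V=1.183673+0.013605+0.001944=1.1992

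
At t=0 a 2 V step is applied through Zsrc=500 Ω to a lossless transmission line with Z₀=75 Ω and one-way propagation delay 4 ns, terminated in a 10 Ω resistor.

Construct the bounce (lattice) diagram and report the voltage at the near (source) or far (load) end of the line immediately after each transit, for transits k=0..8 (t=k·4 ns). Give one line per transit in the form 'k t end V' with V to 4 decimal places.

Γ_L=-0.764706, Γ_S=0.739130; launch V₁=2·75/575=0.260870
k=0 src: V=0.2609
k=1 load: inc=0.260870, refl=0.260870·-0.764706=-0.1995; V=0.000000+0.260870+-0.199488=0.0614
k=2 src: inc=-0.199488, refl=-0.199488·0.739130=-0.1474; V=0.260870+-0.199488+-0.147448=-0.0861
k=3 load: inc=-0.147448, refl=-0.147448·-0.764706=0.1128; V=0.061381+-0.147448+0.112754=0.0267
k=4 src: inc=0.112754, refl=0.112754·0.739130=0.0833; V=-0.086067+0.112754+0.083340=0.1100
k=5 load: inc=0.083340, refl=0.083340·-0.764706=-0.0637; V=0.026687+0.083340+-0.063731=0.0463
k=6 src: inc=-0.063731, refl=-0.063731·0.739130=-0.0471; V=0.110028+-0.063731+-0.047105=-0.0008
k=7 load: inc=-0.047105, refl=-0.047105·-0.764706=0.0360; V=0.046297+-0.047105+0.036022=0.0352
k=8 src: inc=0.036022, refl=0.036022·0.739130=0.0266; V=-0.000808+0.036022+0.026625=0.0618

0 0 source 0.2609
1 4 load 0.0614
2 8 source -0.0861
3 12 load 0.0267
4 16 source 0.1100
5 20 load 0.0463
6 24 source -0.0008
7 28 load 0.0352
8 32 source 0.0618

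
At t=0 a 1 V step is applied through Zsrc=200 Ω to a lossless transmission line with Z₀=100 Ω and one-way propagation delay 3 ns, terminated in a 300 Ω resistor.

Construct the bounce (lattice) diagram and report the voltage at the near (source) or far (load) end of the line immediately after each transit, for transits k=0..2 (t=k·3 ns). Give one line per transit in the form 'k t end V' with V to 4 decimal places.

Γ_L=0.500000, Γ_S=0.333333; launch V₁=1·100/300=0.333333
k=0 src: V=0.3333
k=1 load: inc=0.333333, refl=0.333333·0.500000=0.1667; V=0.000000+0.333333+0.166667=0.5000
k=2 src: inc=0.166667, refl=0.166667·0.333333=0.0556; V=0.333333+0.166667+0.055556=0.5556

0 0 source 0.3333
1 3 load 0.5000
2 6 source 0.5556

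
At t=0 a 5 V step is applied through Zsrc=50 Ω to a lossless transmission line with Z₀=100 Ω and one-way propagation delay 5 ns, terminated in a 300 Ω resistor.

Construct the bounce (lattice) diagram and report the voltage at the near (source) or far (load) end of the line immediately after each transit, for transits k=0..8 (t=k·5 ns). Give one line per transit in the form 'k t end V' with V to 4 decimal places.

0 0 source 3.3333
1 5 load 5.0000
2 10 source 4.4444
3 15 load 4.1667
4 20 source 4.2593
5 25 load 4.3056
6 30 source 4.2901
7 35 load 4.2824
8 40 source 4.2850

Γ_L=0.500000, Γ_S=-0.333333; launch V₁=5·100/150=3.333333
k=0 src: V=3.3333
k=1 load: inc=3.333333, refl=3.333333·0.500000=1.6667; V=0.000000+3.333333+1.666667=5.0000
k=2 src: inc=1.666667, refl=1.666667·-0.333333=-0.5556; V=3.333333+1.666667+-0.555556=4.4444
k=3 load: inc=-0.555556, refl=-0.555556·0.500000=-0.2778; V=5.000000+-0.555556+-0.277778=4.1667
k=4 src: inc=-0.277778, refl=-0.277778·-0.333333=0.0926; V=4.444444+-0.277778+0.092593=4.2593
k=5 load: inc=0.092593, refl=0.092593·0.500000=0.0463; V=4.166667+0.092593+0.046296=4.3056
k=6 src: inc=0.046296, refl=0.046296·-0.333333=-0.0154; V=4.259259+0.046296+-0.015432=4.2901
k=7 load: inc=-0.015432, refl=-0.015432·0.500000=-0.0077; V=4.305556+-0.015432+-0.007716=4.2824
k=8 src: inc=-0.007716, refl=-0.007716·-0.333333=0.0026; V=4.290123+-0.007716+0.002572=4.2850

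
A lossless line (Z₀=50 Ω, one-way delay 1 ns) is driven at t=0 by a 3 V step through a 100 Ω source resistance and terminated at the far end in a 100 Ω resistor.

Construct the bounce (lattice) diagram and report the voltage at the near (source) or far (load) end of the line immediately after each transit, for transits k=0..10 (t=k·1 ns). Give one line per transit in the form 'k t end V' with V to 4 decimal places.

Γ_L=0.333333, Γ_S=0.333333; launch V₁=3·50/150=1.000000
k=0 src: V=1.0000
k=1 load: inc=1.000000, refl=1.000000·0.333333=0.3333; V=0.000000+1.000000+0.333333=1.3333
k=2 src: inc=0.333333, refl=0.333333·0.333333=0.1111; V=1.000000+0.333333+0.111111=1.4444
k=3 load: inc=0.111111, refl=0.111111·0.333333=0.0370; V=1.333333+0.111111+0.037037=1.4815
k=4 src: inc=0.037037, refl=0.037037·0.333333=0.0123; V=1.444444+0.037037+0.012346=1.4938
k=5 load: inc=0.012346, refl=0.012346·0.333333=0.0041; V=1.481481+0.012346+0.004115=1.4979
k=6 src: inc=0.004115, refl=0.004115·0.333333=0.0014; V=1.493827+0.004115+0.001372=1.4993
k=7 load: inc=0.001372, refl=0.001372·0.333333=0.0005; V=1.497942+0.001372+0.000457=1.4998
k=8 src: inc=0.000457, refl=0.000457·0.333333=0.0002; V=1.499314+0.000457+0.000152=1.4999
k=9 load: inc=0.000152, refl=0.000152·0.333333=0.0001; V=1.499771+0.000152+0.000051=1.5000
k=10 src: inc=0.000051, refl=0.000051·0.333333=0.0000; V=1.499924+0.000051+0.000017=1.5000

0 0 source 1.0000
1 1 load 1.3333
2 2 source 1.4444
3 3 load 1.4815
4 4 source 1.4938
5 5 load 1.4979
6 6 source 1.4993
7 7 load 1.4998
8 8 source 1.4999
9 9 load 1.5000
10 10 source 1.5000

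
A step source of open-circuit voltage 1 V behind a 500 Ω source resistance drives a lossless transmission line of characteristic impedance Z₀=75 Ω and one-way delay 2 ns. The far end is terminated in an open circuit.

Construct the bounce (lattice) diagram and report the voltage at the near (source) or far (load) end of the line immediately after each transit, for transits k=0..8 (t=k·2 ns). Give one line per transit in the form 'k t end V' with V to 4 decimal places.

Γ_L=1.000000, Γ_S=0.739130; launch V₁=1·75/575=0.130435
k=0 src: V=0.1304
k=1 load: inc=0.130435, refl=0.130435·1.000000=0.1304; V=0.000000+0.130435+0.130435=0.2609
k=2 src: inc=0.130435, refl=0.130435·0.739130=0.0964; V=0.130435+0.130435+0.096408=0.3573
k=3 load: inc=0.096408, refl=0.096408·1.000000=0.0964; V=0.260870+0.096408+0.096408=0.4537
k=4 src: inc=0.096408, refl=0.096408·0.739130=0.0713; V=0.357278+0.096408+0.071258=0.5249
k=5 load: inc=0.071258, refl=0.071258·1.000000=0.0713; V=0.453686+0.071258+0.071258=0.5962
k=6 src: inc=0.071258, refl=0.071258·0.739130=0.0527; V=0.524945+0.071258+0.052669=0.6489
k=7 load: inc=0.052669, refl=0.052669·1.000000=0.0527; V=0.596203+0.052669+0.052669=0.7015
k=8 src: inc=0.052669, refl=0.052669·0.739130=0.0389; V=0.648872+0.052669+0.038929=0.7405

0 0 source 0.1304
1 2 load 0.2609
2 4 source 0.3573
3 6 load 0.4537
4 8 source 0.5249
5 10 load 0.5962
6 12 source 0.6489
7 14 load 0.7015
8 16 source 0.7405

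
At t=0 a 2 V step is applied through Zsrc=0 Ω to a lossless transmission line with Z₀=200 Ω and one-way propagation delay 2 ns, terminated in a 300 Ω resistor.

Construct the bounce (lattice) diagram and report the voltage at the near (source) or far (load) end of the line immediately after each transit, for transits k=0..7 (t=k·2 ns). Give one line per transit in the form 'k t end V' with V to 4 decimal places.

0 0 source 2.0000
1 2 load 2.4000
2 4 source 2.0000
3 6 load 1.9200
4 8 source 2.0000
5 10 load 2.0160
6 12 source 2.0000
7 14 load 1.9968

Γ_L=0.200000, Γ_S=-1.000000; launch V₁=2·200/200=2.000000
k=0 src: V=2.0000
k=1 load: inc=2.000000, refl=2.000000·0.200000=0.4000; V=0.000000+2.000000+0.400000=2.4000
k=2 src: inc=0.400000, refl=0.400000·-1.000000=-0.4000; V=2.000000+0.400000+-0.400000=2.0000
k=3 load: inc=-0.400000, refl=-0.400000·0.200000=-0.0800; V=2.400000+-0.400000+-0.080000=1.9200
k=4 src: inc=-0.080000, refl=-0.080000·-1.000000=0.0800; V=2.000000+-0.080000+0.080000=2.0000
k=5 load: inc=0.080000, refl=0.080000·0.200000=0.0160; V=1.920000+0.080000+0.016000=2.0160
k=6 src: inc=0.016000, refl=0.016000·-1.000000=-0.0160; V=2.000000+0.016000+-0.016000=2.0000
k=7 load: inc=-0.016000, refl=-0.016000·0.200000=-0.0032; V=2.016000+-0.016000+-0.003200=1.9968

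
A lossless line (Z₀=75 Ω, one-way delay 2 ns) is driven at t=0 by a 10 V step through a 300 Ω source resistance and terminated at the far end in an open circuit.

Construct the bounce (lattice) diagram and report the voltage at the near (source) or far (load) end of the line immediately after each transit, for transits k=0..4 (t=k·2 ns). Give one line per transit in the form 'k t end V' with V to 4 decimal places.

0 0 source 2.0000
1 2 load 4.0000
2 4 source 5.2000
3 6 load 6.4000
4 8 source 7.1200

Γ_L=1.000000, Γ_S=0.600000; launch V₁=10·75/375=2.000000
k=0 src: V=2.0000
k=1 load: inc=2.000000, refl=2.000000·1.000000=2.0000; V=0.000000+2.000000+2.000000=4.0000
k=2 src: inc=2.000000, refl=2.000000·0.600000=1.2000; V=2.000000+2.000000+1.200000=5.2000
k=3 load: inc=1.200000, refl=1.200000·1.000000=1.2000; V=4.000000+1.200000+1.200000=6.4000
k=4 src: inc=1.200000, refl=1.200000·0.600000=0.7200; V=5.200000+1.200000+0.720000=7.1200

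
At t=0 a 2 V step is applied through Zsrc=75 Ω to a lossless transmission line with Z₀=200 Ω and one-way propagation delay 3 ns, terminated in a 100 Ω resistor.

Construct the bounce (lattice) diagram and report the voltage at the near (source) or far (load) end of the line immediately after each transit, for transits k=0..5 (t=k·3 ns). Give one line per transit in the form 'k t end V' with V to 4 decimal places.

0 0 source 1.4545
1 3 load 0.9697
2 6 source 1.1901
3 9 load 1.1166
4 12 source 1.1500
5 15 load 1.1389

Γ_L=-0.333333, Γ_S=-0.454545; launch V₁=2·200/275=1.454545
k=0 src: V=1.4545
k=1 load: inc=1.454545, refl=1.454545·-0.333333=-0.4848; V=0.000000+1.454545+-0.484848=0.9697
k=2 src: inc=-0.484848, refl=-0.484848·-0.454545=0.2204; V=1.454545+-0.484848+0.220386=1.1901
k=3 load: inc=0.220386, refl=0.220386·-0.333333=-0.0735; V=0.969697+0.220386+-0.073462=1.1166
k=4 src: inc=-0.073462, refl=-0.073462·-0.454545=0.0334; V=1.190083+-0.073462+0.033392=1.1500
k=5 load: inc=0.033392, refl=0.033392·-0.333333=-0.0111; V=1.116621+0.033392+-0.011131=1.1389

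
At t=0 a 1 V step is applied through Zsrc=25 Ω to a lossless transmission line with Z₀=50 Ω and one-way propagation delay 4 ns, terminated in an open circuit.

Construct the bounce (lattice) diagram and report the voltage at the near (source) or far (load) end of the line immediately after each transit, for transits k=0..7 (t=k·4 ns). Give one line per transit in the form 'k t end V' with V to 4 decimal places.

Γ_L=1.000000, Γ_S=-0.333333; launch V₁=1·50/75=0.666667
k=0 src: V=0.6667
k=1 load: inc=0.666667, refl=0.666667·1.000000=0.6667; V=0.000000+0.666667+0.666667=1.3333
k=2 src: inc=0.666667, refl=0.666667·-0.333333=-0.2222; V=0.666667+0.666667+-0.222222=1.1111
k=3 load: inc=-0.222222, refl=-0.222222·1.000000=-0.2222; V=1.333333+-0.222222+-0.222222=0.8889
k=4 src: inc=-0.222222, refl=-0.222222·-0.333333=0.0741; V=1.111111+-0.222222+0.074074=0.9630
k=5 load: inc=0.074074, refl=0.074074·1.000000=0.0741; V=0.888889+0.074074+0.074074=1.0370
k=6 src: inc=0.074074, refl=0.074074·-0.333333=-0.0247; V=0.962963+0.074074+-0.024691=1.0123
k=7 load: inc=-0.024691, refl=-0.024691·1.000000=-0.0247; V=1.037037+-0.024691+-0.024691=0.9877

0 0 source 0.6667
1 4 load 1.3333
2 8 source 1.1111
3 12 load 0.8889
4 16 source 0.9630
5 20 load 1.0370
6 24 source 1.0123
7 28 load 0.9877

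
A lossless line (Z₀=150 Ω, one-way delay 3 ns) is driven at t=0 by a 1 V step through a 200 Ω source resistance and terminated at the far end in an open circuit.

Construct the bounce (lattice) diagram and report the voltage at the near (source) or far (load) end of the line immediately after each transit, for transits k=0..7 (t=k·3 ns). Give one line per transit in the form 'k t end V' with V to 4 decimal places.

Γ_L=1.000000, Γ_S=0.142857; launch V₁=1·150/350=0.428571
k=0 src: V=0.4286
k=1 load: inc=0.428571, refl=0.428571·1.000000=0.4286; V=0.000000+0.428571+0.428571=0.8571
k=2 src: inc=0.428571, refl=0.428571·0.142857=0.0612; V=0.428571+0.428571+0.061224=0.9184
k=3 load: inc=0.061224, refl=0.061224·1.000000=0.0612; V=0.857143+0.061224+0.061224=0.9796
k=4 src: inc=0.061224, refl=0.061224·0.142857=0.0087; V=0.918367+0.061224+0.008746=0.9883
k=5 load: inc=0.008746, refl=0.008746·1.000000=0.0087; V=0.979592+0.008746+0.008746=0.9971
k=6 src: inc=0.008746, refl=0.008746·0.142857=0.0012; V=0.988338+0.008746+0.001249=0.9983
k=7 load: inc=0.001249, refl=0.001249·1.000000=0.0012; V=0.997085+0.001249+0.001249=0.9996

0 0 source 0.4286
1 3 load 0.8571
2 6 source 0.9184
3 9 load 0.9796
4 12 source 0.9883
5 15 load 0.9971
6 18 source 0.9983
7 21 load 0.9996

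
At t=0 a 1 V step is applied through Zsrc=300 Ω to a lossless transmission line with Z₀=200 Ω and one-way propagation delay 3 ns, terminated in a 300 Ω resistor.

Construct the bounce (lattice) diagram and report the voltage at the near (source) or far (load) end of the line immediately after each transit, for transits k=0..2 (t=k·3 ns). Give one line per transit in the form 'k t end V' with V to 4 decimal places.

0 0 source 0.4000
1 3 load 0.4800
2 6 source 0.4960

Γ_L=0.200000, Γ_S=0.200000; launch V₁=1·200/500=0.400000
k=0 src: V=0.4000
k=1 load: inc=0.400000, refl=0.400000·0.200000=0.0800; V=0.000000+0.400000+0.080000=0.4800
k=2 src: inc=0.080000, refl=0.080000·0.200000=0.0160; V=0.400000+0.080000+0.016000=0.4960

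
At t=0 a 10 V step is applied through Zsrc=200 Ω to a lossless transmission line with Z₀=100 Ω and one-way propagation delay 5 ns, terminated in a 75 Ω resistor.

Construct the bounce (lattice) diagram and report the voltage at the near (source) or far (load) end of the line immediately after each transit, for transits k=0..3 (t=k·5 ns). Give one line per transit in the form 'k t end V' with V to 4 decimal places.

Γ_L=-0.142857, Γ_S=0.333333; launch V₁=10·100/300=3.333333
k=0 src: V=3.3333
k=1 load: inc=3.333333, refl=3.333333·-0.142857=-0.4762; V=0.000000+3.333333+-0.476190=2.8571
k=2 src: inc=-0.476190, refl=-0.476190·0.333333=-0.1587; V=3.333333+-0.476190+-0.158730=2.6984
k=3 load: inc=-0.158730, refl=-0.158730·-0.142857=0.0227; V=2.857143+-0.158730+0.022676=2.7211

0 0 source 3.3333
1 5 load 2.8571
2 10 source 2.6984
3 15 load 2.7211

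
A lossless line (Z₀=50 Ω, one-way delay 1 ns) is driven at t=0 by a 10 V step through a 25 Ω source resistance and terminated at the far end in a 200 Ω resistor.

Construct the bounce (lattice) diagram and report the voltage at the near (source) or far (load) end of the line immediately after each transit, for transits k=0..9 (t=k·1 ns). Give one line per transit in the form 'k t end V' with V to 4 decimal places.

0 0 source 6.6667
1 1 load 10.6667
2 2 source 9.3333
3 3 load 8.5333
4 4 source 8.8000
5 5 load 8.9600
6 6 source 8.9067
7 7 load 8.8747
8 8 source 8.8853
9 9 load 8.8917

Γ_L=0.600000, Γ_S=-0.333333; launch V₁=10·50/75=6.666667
k=0 src: V=6.6667
k=1 load: inc=6.666667, refl=6.666667·0.600000=4.0000; V=0.000000+6.666667+4.000000=10.6667
k=2 src: inc=4.000000, refl=4.000000·-0.333333=-1.3333; V=6.666667+4.000000+-1.333333=9.3333
k=3 load: inc=-1.333333, refl=-1.333333·0.600000=-0.8000; V=10.666667+-1.333333+-0.800000=8.5333
k=4 src: inc=-0.800000, refl=-0.800000·-0.333333=0.2667; V=9.333333+-0.800000+0.266667=8.8000
k=5 load: inc=0.266667, refl=0.266667·0.600000=0.1600; V=8.533333+0.266667+0.160000=8.9600
k=6 src: inc=0.160000, refl=0.160000·-0.333333=-0.0533; V=8.800000+0.160000+-0.053333=8.9067
k=7 load: inc=-0.053333, refl=-0.053333·0.600000=-0.0320; V=8.960000+-0.053333+-0.032000=8.8747
k=8 src: inc=-0.032000, refl=-0.032000·-0.333333=0.0107; V=8.906667+-0.032000+0.010667=8.8853
k=9 load: inc=0.010667, refl=0.010667·0.600000=0.0064; V=8.874667+0.010667+0.006400=8.8917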